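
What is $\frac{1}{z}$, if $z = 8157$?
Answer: $\frac{1}{8157} \approx 0.00012259$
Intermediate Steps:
$\frac{1}{z} = \frac{1}{8157}$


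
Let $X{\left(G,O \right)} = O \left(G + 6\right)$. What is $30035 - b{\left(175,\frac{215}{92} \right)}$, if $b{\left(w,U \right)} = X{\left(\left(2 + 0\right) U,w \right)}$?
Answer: $\frac{1295685}{46} \approx 28167.0$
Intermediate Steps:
$X{\left(G,O \right)} = O \left(6 + G\right)$
$b{\left(w,U \right)} = w \left(6 + 2 U\right)$ ($b{\left(w,U \right)} = w \left(6 + \left(2 + 0\right) U\right) = w \left(6 + 2 U\right)$)
$30035 - b{\left(175,\frac{215}{92} \right)} = 30035 - 2 \cdot 175 \left(3 + \frac{215}{92}\right) = 30035 - 2 \cdot 175 \cdot \frac{491}{92} = 30035 - \frac{85925}{46} = \frac{1295685}{46}$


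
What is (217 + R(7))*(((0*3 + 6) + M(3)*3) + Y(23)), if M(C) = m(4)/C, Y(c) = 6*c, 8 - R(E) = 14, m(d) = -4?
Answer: 29540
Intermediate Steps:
R(E) = -6 (R(E) = 8 - 1*14 = 8 - 14 = -6)
M(C) = -4/C
(217 + R(7))*(((0*3 + 6) + M(3)*3) + Y(23)) = (217 - 6)*(((0*3 + 6) - 4/3*3) + 6*23) = 211*(((0 + 6) - 4*⅓*3) + 138) = 211*((6 - 4/3*3) + 138) = 211*((6 - 4) + 138) = 211*(2 + 138) = 211*140 = 29540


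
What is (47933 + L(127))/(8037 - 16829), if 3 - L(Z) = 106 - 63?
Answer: -47893/8792 ≈ -5.4473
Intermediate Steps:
L(Z) = -40 (L(Z) = 3 - (106 - 63) = 3 - 1*43 = 3 - 43 = -40)
(47933 + L(127))/(8037 - 16829) = (47933 - 40)/(8037 - 16829) = 47893/(-8792) = 47893*(-1/8792) = -47893/8792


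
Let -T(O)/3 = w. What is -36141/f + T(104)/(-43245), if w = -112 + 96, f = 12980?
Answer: -104236039/37421340 ≈ -2.7855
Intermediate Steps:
w = -16
T(O) = 48 (T(O) = -3*(-16) = 48)
-36141/f + T(104)/(-43245) = -36141/12980 + 48/(-43245) = -36141*1/12980 + 48*(-1/43245) = -36141/12980 - 16/14415 = -104236039/37421340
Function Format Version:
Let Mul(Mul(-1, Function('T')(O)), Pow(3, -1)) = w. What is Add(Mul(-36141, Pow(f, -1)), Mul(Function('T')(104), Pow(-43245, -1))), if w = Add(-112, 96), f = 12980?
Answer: Rational(-104236039, 37421340) ≈ -2.7855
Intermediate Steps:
w = -16
Function('T')(O) = 48 (Function('T')(O) = Mul(-3, -16) = 48)
Add(Mul(-36141, Pow(f, -1)), Mul(Function('T')(104), Pow(-43245, -1))) = Add(Mul(-36141, Pow(12980, -1)), Mul(48, Pow(-43245, -1))) = Add(Mul(-36141, Rational(1, 12980)), Mul(48, Rational(-1, 43245))) = Add(Rational(-36141, 12980), Rational(-16, 14415)) = Rational(-104236039, 37421340)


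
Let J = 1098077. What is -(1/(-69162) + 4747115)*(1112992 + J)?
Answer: -241979367501828467/23054 ≈ -1.0496e+13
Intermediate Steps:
-(1/(-69162) + 4747115)*(1112992 + J) = -(1/(-69162) + 4747115)*(1112992 + 1098077) = -(-1/69162 + 4747115)*2211069 = -328319967629*2211069/69162 = -1*241979367501828467/23054 = -241979367501828467/23054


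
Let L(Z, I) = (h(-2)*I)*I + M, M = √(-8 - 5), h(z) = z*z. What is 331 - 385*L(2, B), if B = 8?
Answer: -98229 - 385*I*√13 ≈ -98229.0 - 1388.1*I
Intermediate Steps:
h(z) = z²
M = I*√13 (M = √(-13) = I*√13 ≈ 3.6056*I)
L(Z, I) = 4*I² + I*√13 (L(Z, I) = ((-2)²*I)*I + I*√13 = (4*I)*I + I*√13 = 4*I² + I*√13)
331 - 385*L(2, B) = 331 - 385*(4*8² + I*√13) = 331 - 385*(4*64 + I*√13) = 331 - 385*(256 + I*√13) = 331 + (-98560 - 385*I*√13) = -98229 - 385*I*√13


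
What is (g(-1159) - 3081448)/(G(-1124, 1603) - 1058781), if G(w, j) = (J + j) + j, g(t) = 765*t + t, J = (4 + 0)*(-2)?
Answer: 3969242/1055583 ≈ 3.7602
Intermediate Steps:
J = -8 (J = 4*(-2) = -8)
g(t) = 766*t
G(w, j) = -8 + 2*j (G(w, j) = (-8 + j) + j = -8 + 2*j)
(g(-1159) - 3081448)/(G(-1124, 1603) - 1058781) = (766*(-1159) - 3081448)/((-8 + 2*1603) - 1058781) = (-887794 - 3081448)/((-8 + 3206) - 1058781) = -3969242/(3198 - 1058781) = -3969242/(-1055583) = -3969242*(-1/1055583) = 3969242/1055583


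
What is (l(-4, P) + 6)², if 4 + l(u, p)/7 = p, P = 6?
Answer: 400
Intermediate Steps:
l(u, p) = -28 + 7*p
(l(-4, P) + 6)² = ((-28 + 7*6) + 6)² = ((-28 + 42) + 6)² = (14 + 6)² = 20² = 400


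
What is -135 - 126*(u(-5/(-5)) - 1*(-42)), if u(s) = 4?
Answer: -5931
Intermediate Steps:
-135 - 126*(u(-5/(-5)) - 1*(-42)) = -135 - 126*(4 - 1*(-42)) = -135 - 126*(4 + 42) = -135 - 126*46 = -135 - 5796 = -5931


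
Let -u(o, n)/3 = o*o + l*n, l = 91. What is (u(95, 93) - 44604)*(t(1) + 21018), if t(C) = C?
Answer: -2040272292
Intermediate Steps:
u(o, n) = -273*n - 3*o² (u(o, n) = -3*(o*o + 91*n) = -3*(o² + 91*n) = -273*n - 3*o²)
(u(95, 93) - 44604)*(t(1) + 21018) = ((-273*93 - 3*95²) - 44604)*(1 + 21018) = ((-25389 - 3*9025) - 44604)*21019 = ((-25389 - 27075) - 44604)*21019 = (-52464 - 44604)*21019 = -97068*21019 = -2040272292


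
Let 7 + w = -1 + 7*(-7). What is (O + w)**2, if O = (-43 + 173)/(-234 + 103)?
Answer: 57714409/17161 ≈ 3363.1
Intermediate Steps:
w = -57 (w = -7 + (-1 + 7*(-7)) = -7 + (-1 - 49) = -7 - 50 = -57)
O = -130/131 (O = 130/(-131) = 130*(-1/131) = -130/131 ≈ -0.99237)
(O + w)**2 = (-130/131 - 57)**2 = (-7597/131)**2 = 57714409/17161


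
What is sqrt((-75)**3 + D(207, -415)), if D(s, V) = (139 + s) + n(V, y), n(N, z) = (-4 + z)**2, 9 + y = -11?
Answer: I*sqrt(420953) ≈ 648.81*I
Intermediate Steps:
y = -20 (y = -9 - 11 = -20)
D(s, V) = 715 + s (D(s, V) = (139 + s) + (-4 - 20)**2 = (139 + s) + (-24)**2 = (139 + s) + 576 = 715 + s)
sqrt((-75)**3 + D(207, -415)) = sqrt((-75)**3 + (715 + 207)) = sqrt(-421875 + 922) = sqrt(-420953) = I*sqrt(420953)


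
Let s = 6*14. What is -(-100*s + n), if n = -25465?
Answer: 33865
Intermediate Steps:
s = 84
-(-100*s + n) = -(-100*84 - 25465) = -(-8400 - 25465) = -1*(-33865) = 33865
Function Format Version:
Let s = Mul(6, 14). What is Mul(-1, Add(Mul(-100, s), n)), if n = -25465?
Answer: 33865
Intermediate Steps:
s = 84
Mul(-1, Add(Mul(-100, s), n)) = Mul(-1, Add(Mul(-100, 84), -25465)) = Mul(-1, Add(-8400, -25465)) = Mul(-1, -33865) = 33865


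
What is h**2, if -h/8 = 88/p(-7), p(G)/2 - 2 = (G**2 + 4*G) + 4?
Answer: 123904/729 ≈ 169.96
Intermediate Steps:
p(G) = 12 + 2*G**2 + 8*G (p(G) = 4 + 2*((G**2 + 4*G) + 4) = 4 + 2*(4 + G**2 + 4*G) = 4 + (8 + 2*G**2 + 8*G) = 12 + 2*G**2 + 8*G)
h = -352/27 (h = -704/(12 + 2*(-7)**2 + 8*(-7)) = -704/(12 + 2*49 - 56) = -704/(12 + 98 - 56) = -704/54 = -8*44/27 = -352/27 ≈ -13.037)
h**2 = (-352/27)**2 = 123904/729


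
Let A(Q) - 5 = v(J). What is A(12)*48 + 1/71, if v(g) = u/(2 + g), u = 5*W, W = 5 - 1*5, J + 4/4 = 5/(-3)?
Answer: 17041/71 ≈ 240.01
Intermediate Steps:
J = -8/3 (J = -1 + 5/(-3) = -1 + 5*(-⅓) = -1 - 5/3 = -8/3 ≈ -2.6667)
W = 0 (W = 5 - 5 = 0)
u = 0 (u = 5*0 = 0)
v(g) = 0 (v(g) = 0/(2 + g) = 0)
A(Q) = 5 (A(Q) = 5 + 0 = 5)
A(12)*48 + 1/71 = 5*48 + 1/71 = 240 + 1/71 = 17041/71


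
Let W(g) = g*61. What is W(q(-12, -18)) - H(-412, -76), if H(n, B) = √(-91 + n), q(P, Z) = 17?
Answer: 1037 - I*√503 ≈ 1037.0 - 22.428*I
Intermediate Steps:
W(g) = 61*g
W(q(-12, -18)) - H(-412, -76) = 61*17 - √(-91 - 412) = 1037 - √(-503) = 1037 - I*√503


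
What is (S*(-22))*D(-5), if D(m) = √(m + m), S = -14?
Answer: 308*I*√10 ≈ 973.98*I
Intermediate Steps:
D(m) = √2*√m (D(m) = √(2*m) = √2*√m)
(S*(-22))*D(-5) = (-14*(-22))*(√2*√(-5)) = 308*(√2*(I*√5)) = 308*(I*√10) = 308*I*√10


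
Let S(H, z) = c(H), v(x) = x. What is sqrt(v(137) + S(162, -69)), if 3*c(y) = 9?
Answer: 2*sqrt(35) ≈ 11.832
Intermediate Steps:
c(y) = 3 (c(y) = (1/3)*9 = 3)
S(H, z) = 3
sqrt(v(137) + S(162, -69)) = sqrt(137 + 3) = sqrt(140) = 2*sqrt(35)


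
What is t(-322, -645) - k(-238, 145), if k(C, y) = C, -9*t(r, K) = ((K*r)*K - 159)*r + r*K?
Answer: -14378464282/3 ≈ -4.7928e+9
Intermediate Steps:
t(r, K) = -K*r/9 - r*(-159 + r*K²)/9 (t(r, K) = -(((K*r)*K - 159)*r + r*K)/9 = -((r*K² - 159)*r + K*r)/9 = -((-159 + r*K²)*r + K*r)/9 = -(r*(-159 + r*K²) + K*r)/9 = -(K*r + r*(-159 + r*K²))/9 = -K*r/9 - r*(-159 + r*K²)/9)
t(-322, -645) - k(-238, 145) = (⅑)*(-322)*(159 - 1*(-645) - 1*(-322)*(-645)²) - 1*(-238) = (⅑)*(-322)*(159 + 645 - 1*(-322)*416025) + 238 = (⅑)*(-322)*(159 + 645 + 133960050) + 238 = (⅑)*(-322)*133960854 + 238 = -14378464996/3 + 238 = -14378464282/3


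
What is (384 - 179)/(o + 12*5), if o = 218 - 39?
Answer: 205/239 ≈ 0.85774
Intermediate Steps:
o = 179
(384 - 179)/(o + 12*5) = (384 - 179)/(179 + 12*5) = 205/(179 + 60) = 205/239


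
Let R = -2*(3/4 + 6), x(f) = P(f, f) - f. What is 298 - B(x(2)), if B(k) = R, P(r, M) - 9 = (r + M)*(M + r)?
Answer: 623/2 ≈ 311.50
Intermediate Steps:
P(r, M) = 9 + (M + r)² (P(r, M) = 9 + (r + M)*(M + r) = 9 + (M + r)*(M + r) = 9 + (M + r)²)
x(f) = 9 - f + 4*f² (x(f) = (9 + (f + f)²) - f = (9 + (2*f)²) - f = (9 + 4*f²) - f = 9 - f + 4*f²)
R = -27/2 (R = -2*(3*(¼) + 6) = -2*(¾ + 6) = -2*27/4 = -27/2 ≈ -13.500)
B(k) = -27/2
298 - B(x(2)) = 298 - 1*(-27/2) = 298 + 27/2 = 623/2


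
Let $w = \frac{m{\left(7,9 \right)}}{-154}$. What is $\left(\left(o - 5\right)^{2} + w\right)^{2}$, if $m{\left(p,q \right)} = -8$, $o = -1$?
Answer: $\frac{7706176}{5929} \approx 1299.7$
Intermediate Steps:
$w = \frac{4}{77}$ ($w = - \frac{8}{-154} = \left(-8\right) \left(- \frac{1}{154}\right) = \frac{4}{77} \approx 0.051948$)
$\left(\left(o - 5\right)^{2} + w\right)^{2} = \left(\left(-1 - 5\right)^{2} + \frac{4}{77}\right)^{2} = \left(\left(-6\right)^{2} + \frac{4}{77}\right)^{2} = \left(36 + \frac{4}{77}\right)^{2} = \left(\frac{2776}{77}\right)^{2} = \frac{7706176}{5929}$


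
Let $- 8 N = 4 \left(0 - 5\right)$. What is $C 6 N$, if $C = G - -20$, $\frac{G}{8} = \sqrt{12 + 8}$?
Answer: $300 + 240 \sqrt{5} \approx 836.66$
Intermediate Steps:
$G = 16 \sqrt{5}$ ($G = 8 \sqrt{12 + 8} = 8 \sqrt{20} = 8 \cdot 2 \sqrt{5} = 16 \sqrt{5} \approx 35.777$)
$N = \frac{5}{2}$ ($N = - \frac{4 \left(0 - 5\right)}{8} = - \frac{4 \left(-5\right)}{8} = \left(- \frac{1}{8}\right) \left(-20\right) = \frac{5}{2} \approx 2.5$)
$C = 20 + 16 \sqrt{5}$ ($C = 16 \sqrt{5} - -20 = 16 \sqrt{5} + 20 = 20 + 16 \sqrt{5} \approx 55.777$)
$C 6 N = \left(20 + 16 \sqrt{5}\right) 6 \cdot \frac{5}{2} = \left(120 + 96 \sqrt{5}\right) \frac{5}{2} = 300 + 240 \sqrt{5}$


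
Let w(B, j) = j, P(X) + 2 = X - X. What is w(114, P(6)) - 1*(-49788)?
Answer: 49786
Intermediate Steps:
P(X) = -2 (P(X) = -2 + (X - X) = -2 + 0 = -2)
w(114, P(6)) - 1*(-49788) = -2 - 1*(-49788) = -2 + 49788 = 49786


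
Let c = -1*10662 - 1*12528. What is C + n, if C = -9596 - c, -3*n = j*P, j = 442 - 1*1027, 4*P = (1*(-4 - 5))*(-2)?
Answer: 28943/2 ≈ 14472.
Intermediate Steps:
P = 9/2 (P = ((1*(-4 - 5))*(-2))/4 = ((1*(-9))*(-2))/4 = (-9*(-2))/4 = (¼)*18 = 9/2 ≈ 4.5000)
c = -23190 (c = -10662 - 12528 = -23190)
j = -585 (j = 442 - 1027 = -585)
n = 1755/2 (n = -(-195)*9/2 = -⅓*(-5265/2) = 1755/2 ≈ 877.50)
C = 13594 (C = -9596 - 1*(-23190) = -9596 + 23190 = 13594)
C + n = 13594 + 1755/2 = 28943/2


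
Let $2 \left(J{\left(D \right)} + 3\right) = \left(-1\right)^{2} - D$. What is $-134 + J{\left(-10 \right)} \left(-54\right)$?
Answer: $-269$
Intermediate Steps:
$J{\left(D \right)} = - \frac{5}{2} - \frac{D}{2}$ ($J{\left(D \right)} = -3 + \frac{\left(-1\right)^{2} - D}{2} = -3 + \frac{1 - D}{2} = -3 - \left(- \frac{1}{2} + \frac{D}{2}\right) = - \frac{5}{2} - \frac{D}{2}$)
$-134 + J{\left(-10 \right)} \left(-54\right) = -134 + \left(- \frac{5}{2} - -5\right) \left(-54\right) = -134 + \left(- \frac{5}{2} + 5\right) \left(-54\right) = -134 + \frac{5}{2} \left(-54\right) = -134 - 135 = -269$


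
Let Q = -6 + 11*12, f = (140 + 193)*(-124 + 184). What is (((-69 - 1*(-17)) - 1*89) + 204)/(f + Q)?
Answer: 7/2234 ≈ 0.0031334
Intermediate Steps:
f = 19980 (f = 333*60 = 19980)
Q = 126 (Q = -6 + 132 = 126)
(((-69 - 1*(-17)) - 1*89) + 204)/(f + Q) = (((-69 - 1*(-17)) - 1*89) + 204)/(19980 + 126) = (((-69 + 17) - 89) + 204)/20106 = ((-52 - 89) + 204)*(1/20106) = (-141 + 204)*(1/20106) = 63*(1/20106) = 7/2234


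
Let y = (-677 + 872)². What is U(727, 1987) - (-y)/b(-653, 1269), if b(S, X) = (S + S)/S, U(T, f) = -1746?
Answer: 34533/2 ≈ 17267.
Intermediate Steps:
y = 38025 (y = 195² = 38025)
b(S, X) = 2 (b(S, X) = (2*S)/S = 2)
U(727, 1987) - (-y)/b(-653, 1269) = -1746 - (-1*38025)/2 = -1746 - (-38025)/2 = -1746 - 1*(-38025/2) = -1746 + 38025/2 = 34533/2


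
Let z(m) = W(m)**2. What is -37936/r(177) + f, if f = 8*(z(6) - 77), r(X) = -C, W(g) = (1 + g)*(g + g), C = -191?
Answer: 10625976/191 ≈ 55633.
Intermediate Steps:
W(g) = 2*g*(1 + g) (W(g) = (1 + g)*(2*g) = 2*g*(1 + g))
r(X) = 191 (r(X) = -1*(-191) = 191)
z(m) = 4*m**2*(1 + m)**2 (z(m) = (2*m*(1 + m))**2 = 4*m**2*(1 + m)**2)
f = 55832 (f = 8*(4*6**2*(1 + 6)**2 - 77) = 8*(4*36*7**2 - 77) = 8*(4*36*49 - 77) = 8*(7056 - 77) = 8*6979 = 55832)
-37936/r(177) + f = -37936/191 + 55832 = 10625976/191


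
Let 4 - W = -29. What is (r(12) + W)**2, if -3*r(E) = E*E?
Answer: 225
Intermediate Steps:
r(E) = -E**2/3 (r(E) = -E*E/3 = -E**2/3)
W = 33 (W = 4 - 1*(-29) = 4 + 29 = 33)
(r(12) + W)**2 = (-1/3*12**2 + 33)**2 = (-1/3*144 + 33)**2 = (-48 + 33)**2 = (-15)**2 = 225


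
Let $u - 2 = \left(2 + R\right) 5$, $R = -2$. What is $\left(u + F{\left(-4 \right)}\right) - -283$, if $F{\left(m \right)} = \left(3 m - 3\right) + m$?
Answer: $266$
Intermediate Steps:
$u = 2$ ($u = 2 + \left(2 - 2\right) 5 = 2 + 0 \cdot 5 = 2 + 0 = 2$)
$F{\left(m \right)} = -3 + 4 m$ ($F{\left(m \right)} = \left(-3 + 3 m\right) + m = -3 + 4 m$)
$\left(u + F{\left(-4 \right)}\right) - -283 = \left(2 + \left(-3 + 4 \left(-4\right)\right)\right) - -283 = \left(2 - 19\right) + 283 = -17 + 283 = 266$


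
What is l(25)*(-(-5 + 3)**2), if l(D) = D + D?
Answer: -200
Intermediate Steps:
l(D) = 2*D
l(25)*(-(-5 + 3)**2) = (2*25)*(-(-5 + 3)**2) = 50*(-1*(-2)**2) = 50*(-1*4) = 50*(-4) = -200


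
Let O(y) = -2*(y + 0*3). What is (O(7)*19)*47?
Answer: -12502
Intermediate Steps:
O(y) = -2*y (O(y) = -2*(y + 0) = -2*y)
(O(7)*19)*47 = (-2*7*19)*47 = -14*19*47 = -266*47 = -12502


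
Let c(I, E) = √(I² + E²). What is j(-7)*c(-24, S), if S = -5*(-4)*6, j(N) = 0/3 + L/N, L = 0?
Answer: 0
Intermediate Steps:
j(N) = 0 (j(N) = 0/3 + 0/N = 0*(⅓) + 0 = 0 + 0 = 0)
S = 120 (S = 20*6 = 120)
c(I, E) = √(E² + I²)
j(-7)*c(-24, S) = 0*√(120² + (-24)²) = 0*√(14400 + 576) = 0*√14976 = 0*(24*√26) = 0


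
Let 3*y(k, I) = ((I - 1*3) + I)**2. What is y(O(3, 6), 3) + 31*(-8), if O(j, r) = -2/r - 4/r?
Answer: -245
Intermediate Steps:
O(j, r) = -6/r
y(k, I) = (-3 + 2*I)**2/3 (y(k, I) = ((I - 1*3) + I)**2/3 = ((I - 3) + I)**2/3 = ((-3 + I) + I)**2/3 = (-3 + 2*I)**2/3)
y(O(3, 6), 3) + 31*(-8) = (-3 + 2*3)**2/3 + 31*(-8) = (-3 + 6)**2/3 - 248 = (1/3)*3**2 - 248 = (1/3)*9 - 248 = 3 - 248 = -245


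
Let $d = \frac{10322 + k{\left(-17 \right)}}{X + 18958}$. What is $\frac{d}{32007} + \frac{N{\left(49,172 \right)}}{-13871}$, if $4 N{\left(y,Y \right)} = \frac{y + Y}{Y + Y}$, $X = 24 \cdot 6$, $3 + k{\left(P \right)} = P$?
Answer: $\frac{788592141}{149608205418848} \approx 5.271 \cdot 10^{-6}$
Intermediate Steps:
$k{\left(P \right)} = -3 + P$
$X = 144$
$N{\left(y,Y \right)} = \frac{Y + y}{8 Y}$ ($N{\left(y,Y \right)} = \frac{\left(y + Y\right) \frac{1}{Y + Y}}{4} = \frac{\left(Y + y\right) \frac{1}{2 Y}}{4} = \frac{\frac{1}{2} \frac{1}{Y} \left(Y + y\right)}{4} = \frac{Y + y}{8 Y}$)
$d = \frac{5151}{9551}$ ($d = \frac{10322 - 20}{144 + 18958} = \frac{10322 - 20}{19102} = 10302 \cdot \frac{1}{19102} = \frac{5151}{9551} \approx 0.53932$)
$\frac{d}{32007} + \frac{N{\left(49,172 \right)}}{-13871} = \frac{5151}{9551 \cdot 32007} + \frac{\frac{1}{8} \cdot \frac{1}{172} \left(172 + 49\right)}{-13871} = \frac{5151}{9551} \cdot \frac{1}{32007} + \frac{1}{8} \cdot \frac{1}{172} \cdot 221 \left(- \frac{1}{13871}\right) = \frac{1717}{101899619} + \frac{221}{1376} \left(- \frac{1}{13871}\right) = \frac{1717}{101899619} - \frac{17}{1468192} = \frac{788592141}{149608205418848}$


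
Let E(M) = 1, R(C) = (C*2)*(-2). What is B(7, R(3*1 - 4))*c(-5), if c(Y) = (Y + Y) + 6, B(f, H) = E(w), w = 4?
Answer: -4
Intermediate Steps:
R(C) = -4*C (R(C) = (2*C)*(-2) = -4*C)
B(f, H) = 1
c(Y) = 6 + 2*Y (c(Y) = 2*Y + 6 = 6 + 2*Y)
B(7, R(3*1 - 4))*c(-5) = 1*(6 + 2*(-5)) = 1*(6 - 10) = 1*(-4) = -4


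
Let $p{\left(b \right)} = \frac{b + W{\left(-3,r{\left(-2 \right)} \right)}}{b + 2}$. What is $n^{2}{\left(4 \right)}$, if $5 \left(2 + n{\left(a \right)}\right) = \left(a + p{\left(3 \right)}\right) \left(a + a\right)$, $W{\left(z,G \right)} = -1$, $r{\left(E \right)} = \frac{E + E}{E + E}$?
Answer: $\frac{15876}{625} \approx 25.402$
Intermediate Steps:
$r{\left(E \right)} = 1$ ($r{\left(E \right)} = \frac{2 E}{2 E} = 2 E \frac{1}{2 E} = 1$)
$p{\left(b \right)} = \frac{-1 + b}{2 + b}$ ($p{\left(b \right)} = \frac{b - 1}{b + 2} = \frac{-1 + b}{2 + b}$)
$n{\left(a \right)} = -2 + \frac{2 a \left(\frac{2}{5} + a\right)}{5}$ ($n{\left(a \right)} = -2 + \frac{\left(a + \frac{-1 + 3}{2 + 3}\right) \left(a + a\right)}{5} = -2 + \frac{\left(a + \frac{1}{5} \cdot 2\right) 2 a}{5} = -2 + \frac{\left(a + \frac{2}{5}\right) 2 a}{5} = -2 + \frac{\left(\frac{2}{5} + a\right) 2 a}{5} = -2 + \frac{2 a \left(\frac{2}{5} + a\right)}{5}$)
$n^{2}{\left(4 \right)} = \left(-2 + \frac{2 \cdot 4^{2}}{5} + \frac{4}{25} \cdot 4\right)^{2} = \left(-2 + \frac{2}{5} \cdot 16 + \frac{16}{25}\right)^{2} = \left(-2 + \frac{32}{5} + \frac{16}{25}\right)^{2} = \left(\frac{126}{25}\right)^{2} = \frac{15876}{625}$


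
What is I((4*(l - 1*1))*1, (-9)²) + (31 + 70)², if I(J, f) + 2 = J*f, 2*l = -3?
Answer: 9389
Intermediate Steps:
l = -3/2 (l = (½)*(-3) = -3/2 ≈ -1.5000)
I(J, f) = -2 + J*f
I((4*(l - 1*1))*1, (-9)²) + (31 + 70)² = (-2 + ((4*(-3/2 - 1*1))*1)*(-9)²) + (31 + 70)² = (-2 + ((4*(-3/2 - 1))*1)*81) + 101² = (-2 + ((4*(-5/2))*1)*81) + 10201 = (-2 - 10*1*81) + 10201 = (-2 - 10*81) + 10201 = (-2 - 810) + 10201 = -812 + 10201 = 9389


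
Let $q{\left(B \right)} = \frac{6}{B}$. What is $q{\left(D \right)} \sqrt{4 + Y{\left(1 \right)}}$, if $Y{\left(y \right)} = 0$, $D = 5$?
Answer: $\frac{12}{5} \approx 2.4$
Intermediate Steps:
$q{\left(D \right)} \sqrt{4 + Y{\left(1 \right)}} = \frac{6}{5} \sqrt{4 + 0} = 6 \cdot \frac{1}{5} \sqrt{4} = \frac{6}{5} \cdot 2 = \frac{12}{5}$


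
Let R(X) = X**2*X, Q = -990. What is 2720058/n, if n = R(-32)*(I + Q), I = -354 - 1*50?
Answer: 1360029/22839296 ≈ 0.059548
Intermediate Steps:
I = -404 (I = -354 - 50 = -404)
R(X) = X**3
n = 45678592 (n = (-32)**3*(-404 - 990) = -32768*(-1394) = 45678592)
2720058/n = 2720058/45678592 = 2720058*(1/45678592) = 1360029/22839296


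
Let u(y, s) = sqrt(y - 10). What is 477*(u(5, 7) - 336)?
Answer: -160272 + 477*I*sqrt(5) ≈ -1.6027e+5 + 1066.6*I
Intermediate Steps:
u(y, s) = sqrt(-10 + y)
477*(u(5, 7) - 336) = 477*(sqrt(-10 + 5) - 336) = 477*(sqrt(-5) - 336) = 477*(I*sqrt(5) - 336) = 477*(-336 + I*sqrt(5)) = -160272 + 477*I*sqrt(5)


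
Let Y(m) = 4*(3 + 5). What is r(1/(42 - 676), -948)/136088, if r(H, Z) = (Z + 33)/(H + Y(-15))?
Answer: -290055/1380408628 ≈ -0.00021012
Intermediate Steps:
Y(m) = 32 (Y(m) = 4*8 = 32)
r(H, Z) = (33 + Z)/(32 + H) (r(H, Z) = (Z + 33)/(H + 32) = (33 + Z)/(32 + H))
r(1/(42 - 676), -948)/136088 = ((33 - 948)/(32 + 1/(42 - 676)))/136088 = (-915/(32 + 1/(-634)))*(1/136088) = (-915/(32 - 1/634))*(1/136088) = (-915/(20287/634))*(1/136088) = ((634/20287)*(-915))*(1/136088) = -580110/20287*1/136088 = -290055/1380408628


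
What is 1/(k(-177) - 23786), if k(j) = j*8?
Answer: -1/25202 ≈ -3.9679e-5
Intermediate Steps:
k(j) = 8*j
1/(k(-177) - 23786) = 1/(8*(-177) - 23786) = 1/(-1416 - 23786) = 1/(-25202) = -1/25202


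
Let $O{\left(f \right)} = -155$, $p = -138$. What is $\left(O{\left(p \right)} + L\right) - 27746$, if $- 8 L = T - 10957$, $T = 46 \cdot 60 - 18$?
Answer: $- \frac{214993}{8} \approx -26874.0$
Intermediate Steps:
$T = 2742$ ($T = 2760 - 18 = 2742$)
$L = \frac{8215}{8}$ ($L = - \frac{2742 - 10957}{8} = \left(- \frac{1}{8}\right) \left(-8215\right) = \frac{8215}{8} \approx 1026.9$)
$\left(O{\left(p \right)} + L\right) - 27746 = \left(-155 + \frac{8215}{8}\right) - 27746 = \frac{6975}{8} - 27746 = - \frac{214993}{8}$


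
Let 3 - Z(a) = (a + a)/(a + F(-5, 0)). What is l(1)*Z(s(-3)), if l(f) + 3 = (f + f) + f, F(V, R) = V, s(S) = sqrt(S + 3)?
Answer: 0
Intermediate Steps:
s(S) = sqrt(3 + S)
l(f) = -3 + 3*f (l(f) = -3 + ((f + f) + f) = -3 + (2*f + f) = -3 + 3*f)
Z(a) = 3 - 2*a/(-5 + a) (Z(a) = 3 - (a + a)/(a - 5) = 3 - 2*a/(-5 + a))
l(1)*Z(s(-3)) = (-3 + 3*1)*((-15 + sqrt(3 - 3))/(-5 + sqrt(3 - 3))) = (-3 + 3)*((-15 + sqrt(0))/(-5 + sqrt(0))) = 0*((-15 + 0)/(-5 + 0)) = 0*(-15/(-5)) = 0*(-1/5*(-15)) = 0*3 = 0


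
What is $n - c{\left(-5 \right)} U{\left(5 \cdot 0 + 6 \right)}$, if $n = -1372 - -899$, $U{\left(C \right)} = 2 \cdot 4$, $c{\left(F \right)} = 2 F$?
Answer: $-393$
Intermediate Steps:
$U{\left(C \right)} = 8$
$n = -473$ ($n = -1372 + 899 = -473$)
$n - c{\left(-5 \right)} U{\left(5 \cdot 0 + 6 \right)} = -473 - 2 \left(-5\right) 8 = -473 - \left(-10\right) 8 = -473 - -80 = -473 + 80 = -393$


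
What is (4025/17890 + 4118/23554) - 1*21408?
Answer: -902075725661/42138106 ≈ -21408.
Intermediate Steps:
(4025/17890 + 4118/23554) - 1*21408 = (4025*(1/17890) + 4118*(1/23554)) - 21408 = (805/3578 + 2059/11777) - 21408 = 16847587/42138106 - 21408 = -902075725661/42138106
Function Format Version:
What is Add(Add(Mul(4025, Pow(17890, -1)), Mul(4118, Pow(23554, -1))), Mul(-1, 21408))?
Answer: Rational(-902075725661, 42138106) ≈ -21408.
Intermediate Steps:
Add(Add(Mul(4025, Pow(17890, -1)), Mul(4118, Pow(23554, -1))), Mul(-1, 21408)) = Add(Add(Mul(4025, Rational(1, 17890)), Mul(4118, Rational(1, 23554))), -21408) = Add(Add(Rational(805, 3578), Rational(2059, 11777)), -21408) = Add(Rational(16847587, 42138106), -21408) = Rational(-902075725661, 42138106)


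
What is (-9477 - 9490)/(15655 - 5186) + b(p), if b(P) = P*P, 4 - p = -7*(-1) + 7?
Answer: 1027933/10469 ≈ 98.188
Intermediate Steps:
p = -10 (p = 4 - (-7*(-1) + 7) = 4 - (7 + 7) = 4 - 1*14 = 4 - 14 = -10)
b(P) = P**2
(-9477 - 9490)/(15655 - 5186) + b(p) = (-9477 - 9490)/(15655 - 5186) + (-10)**2 = -18967/10469 + 100 = 1027933/10469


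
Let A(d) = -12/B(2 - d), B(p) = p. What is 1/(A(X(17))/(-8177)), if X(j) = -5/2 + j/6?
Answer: 40885/36 ≈ 1135.7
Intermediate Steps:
X(j) = -5/2 + j/6 (X(j) = -5*½ + j*(⅙) = -5/2 + j/6)
A(d) = -12/(2 - d)
1/(A(X(17))/(-8177)) = 1/((12/(-2 + (-5/2 + (⅙)*17)))/(-8177)) = 1/((12/(-2 + (-5/2 + 17/6)))*(-1/8177)) = 1/((12/(-2 + ⅓))*(-1/8177)) = 1/((12/(-5/3))*(-1/8177)) = 1/((12*(-⅗))*(-1/8177)) = 1/(-36/5*(-1/8177)) = 1/(36/40885) = 40885/36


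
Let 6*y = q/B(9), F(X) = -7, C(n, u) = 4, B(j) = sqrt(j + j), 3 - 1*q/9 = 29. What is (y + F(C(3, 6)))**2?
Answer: 267/2 + 91*sqrt(2) ≈ 262.19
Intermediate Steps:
q = -234 (q = 27 - 9*29 = 27 - 261 = -234)
B(j) = sqrt(2)*sqrt(j) (B(j) = sqrt(2*j) = sqrt(2)*sqrt(j))
y = -13*sqrt(2)/2 (y = (-234*sqrt(2)/6)/6 = (-39*sqrt(2))/6 = -13*sqrt(2)/2 ≈ -9.1924)
(y + F(C(3, 6)))**2 = (-13*sqrt(2)/2 - 7)**2 = (-7 - 13*sqrt(2)/2)**2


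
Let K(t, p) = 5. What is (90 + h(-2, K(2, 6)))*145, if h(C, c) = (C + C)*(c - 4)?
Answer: 12470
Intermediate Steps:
h(C, c) = 2*C*(-4 + c) (h(C, c) = (2*C)*(-4 + c) = 2*C*(-4 + c))
(90 + h(-2, K(2, 6)))*145 = (90 + 2*(-2)*(-4 + 5))*145 = (90 + 2*(-2)*1)*145 = (90 - 4)*145 = 86*145 = 12470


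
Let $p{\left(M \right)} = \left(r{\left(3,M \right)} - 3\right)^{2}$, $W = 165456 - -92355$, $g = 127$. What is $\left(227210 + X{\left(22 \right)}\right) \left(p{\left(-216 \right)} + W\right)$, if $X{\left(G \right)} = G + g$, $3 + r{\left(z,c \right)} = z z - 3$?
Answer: $58615651149$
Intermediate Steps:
$r{\left(z,c \right)} = -6 + z^{2}$ ($r{\left(z,c \right)} = -3 + \left(z z - 3\right) = -3 + \left(z^{2} - 3\right) = -3 + \left(-3 + z^{2}\right) = -6 + z^{2}$)
$W = 257811$ ($W = 165456 + 92355 = 257811$)
$X{\left(G \right)} = 127 + G$ ($X{\left(G \right)} = G + 127 = 127 + G$)
$p{\left(M \right)} = 0$ ($p{\left(M \right)} = \left(\left(-6 + 3^{2}\right) - 3\right)^{2} = \left(\left(-6 + 9\right) - 3\right)^{2} = \left(3 - 3\right)^{2} = 0^{2} = 0$)
$\left(227210 + X{\left(22 \right)}\right) \left(p{\left(-216 \right)} + W\right) = \left(227210 + \left(127 + 22\right)\right) \left(0 + 257811\right) = \left(227210 + 149\right) 257811 = 227359 \cdot 257811 = 58615651149$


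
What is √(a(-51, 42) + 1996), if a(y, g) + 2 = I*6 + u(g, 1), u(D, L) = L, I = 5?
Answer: 45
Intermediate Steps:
a(y, g) = 29 (a(y, g) = -2 + (5*6 + 1) = -2 + (30 + 1) = -2 + 31 = 29)
√(a(-51, 42) + 1996) = √(29 + 1996) = √2025 = 45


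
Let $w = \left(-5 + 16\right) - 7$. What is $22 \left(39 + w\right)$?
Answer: $946$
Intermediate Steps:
$w = 4$ ($w = 11 - 7 = 4$)
$22 \left(39 + w\right) = 22 \left(39 + 4\right) = 22 \cdot 43 = 946$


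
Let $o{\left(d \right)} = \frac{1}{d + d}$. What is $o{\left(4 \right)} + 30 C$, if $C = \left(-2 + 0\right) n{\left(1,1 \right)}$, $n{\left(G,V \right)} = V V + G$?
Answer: $- \frac{959}{8} \approx -119.88$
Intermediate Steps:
$n{\left(G,V \right)} = G + V^{2}$ ($n{\left(G,V \right)} = V^{2} + G = G + V^{2}$)
$o{\left(d \right)} = \frac{1}{2 d}$
$C = -4$ ($C = \left(-2 + 0\right) \left(1 + 1^{2}\right) = - 2 \left(1 + 1\right) = \left(-2\right) 2 = -4$)
$o{\left(4 \right)} + 30 C = \frac{1}{2 \cdot 4} + 30 \left(-4\right) = \frac{1}{2} \cdot \frac{1}{4} - 120 = \frac{1}{8} - 120 = - \frac{959}{8}$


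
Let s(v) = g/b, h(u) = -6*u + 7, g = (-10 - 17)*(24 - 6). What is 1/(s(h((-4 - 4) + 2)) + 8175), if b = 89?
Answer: 89/727089 ≈ 0.00012241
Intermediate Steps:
g = -486 (g = -27*18 = -486)
h(u) = 7 - 6*u
s(v) = -486/89
1/(s(h((-4 - 4) + 2)) + 8175) = 1/(-486/89 + 8175) = 1/(727089/89) = 89/727089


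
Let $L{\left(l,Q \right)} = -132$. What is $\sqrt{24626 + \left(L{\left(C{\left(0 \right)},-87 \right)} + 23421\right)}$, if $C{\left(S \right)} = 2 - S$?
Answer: $37 \sqrt{35} \approx 218.9$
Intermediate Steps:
$\sqrt{24626 + \left(L{\left(C{\left(0 \right)},-87 \right)} + 23421\right)} = \sqrt{24626 + \left(-132 + 23421\right)} = \sqrt{24626 + 23289} = \sqrt{47915} = 37 \sqrt{35}$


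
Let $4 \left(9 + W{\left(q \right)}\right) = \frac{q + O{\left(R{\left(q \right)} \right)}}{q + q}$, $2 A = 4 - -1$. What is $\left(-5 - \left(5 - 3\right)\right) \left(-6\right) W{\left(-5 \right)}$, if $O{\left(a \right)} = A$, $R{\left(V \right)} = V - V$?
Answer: $- \frac{3003}{8} \approx -375.38$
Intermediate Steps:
$R{\left(V \right)} = 0$
$A = \frac{5}{2}$ ($A = \frac{4 - -1}{2} = \frac{4 + 1}{2} = \frac{1}{2} \cdot 5 = \frac{5}{2} \approx 2.5$)
$O{\left(a \right)} = \frac{5}{2}$
$W{\left(q \right)} = -9 + \frac{\frac{5}{2} + q}{8 q}$ ($W{\left(q \right)} = -9 + \frac{\left(q + \frac{5}{2}\right) \frac{1}{q + q}}{4} = -9 + \frac{\left(\frac{5}{2} + q\right) \frac{1}{2 q}}{4} = -9 + \frac{\frac{1}{2} \frac{1}{q} \left(\frac{5}{2} + q\right)}{4} = -9 + \frac{\frac{5}{2} + q}{8 q}$)
$\left(-5 - \left(5 - 3\right)\right) \left(-6\right) W{\left(-5 \right)} = \left(-5 - \left(5 - 3\right)\right) \left(-6\right) \frac{5 - -710}{16 \left(-5\right)} = \left(-5 - \left(5 - 3\right)\right) \left(-6\right) \frac{1}{16} \left(- \frac{1}{5}\right) \left(5 + 710\right) = \left(-5 - 2\right) \left(-6\right) \frac{1}{16} \left(- \frac{1}{5}\right) 715 = \left(-5 - 2\right) \left(-6\right) \left(- \frac{143}{16}\right) = \left(-7\right) \left(-6\right) \left(- \frac{143}{16}\right) = 42 \left(- \frac{143}{16}\right) = - \frac{3003}{8}$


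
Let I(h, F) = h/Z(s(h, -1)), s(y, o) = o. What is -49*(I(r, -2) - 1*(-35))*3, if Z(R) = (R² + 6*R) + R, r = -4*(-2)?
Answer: -4949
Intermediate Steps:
r = 8
Z(R) = R² + 7*R
I(h, F) = -h/6 (I(h, F) = h/((-(7 - 1))) = h/((-1*6)) = h/(-6) = h*(-⅙) = -h/6)
-49*(I(r, -2) - 1*(-35))*3 = -49*(-⅙*8 - 1*(-35))*3 = -49*(-4/3 + 35)*3 = -49*101/3*3 = -4949/3*3 = -4949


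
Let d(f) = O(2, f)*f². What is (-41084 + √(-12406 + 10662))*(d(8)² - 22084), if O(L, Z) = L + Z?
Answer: -15920707344 + 1550064*I*√109 ≈ -1.5921e+10 + 1.6183e+7*I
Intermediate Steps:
d(f) = f²*(2 + f) (d(f) = (2 + f)*f² = f²*(2 + f))
(-41084 + √(-12406 + 10662))*(d(8)² - 22084) = (-41084 + √(-12406 + 10662))*((8²*(2 + 8))² - 22084) = (-41084 + √(-1744))*((64*10)² - 22084) = (-41084 + 4*I*√109)*(640² - 22084) = (-41084 + 4*I*√109)*(409600 - 22084) = (-41084 + 4*I*√109)*387516 = -15920707344 + 1550064*I*√109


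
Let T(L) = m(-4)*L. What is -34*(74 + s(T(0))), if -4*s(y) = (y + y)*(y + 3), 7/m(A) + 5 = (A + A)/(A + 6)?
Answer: -2516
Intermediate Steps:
m(A) = 7/(-5 + 2*A/(6 + A)) (m(A) = 7/(-5 + (A + A)/(A + 6)) = 7/(-5 + (2*A)/(6 + A)) = 7/(-5 + 2*A/(6 + A)))
T(L) = -7*L/9 (T(L) = (7*(-6 - 1*(-4))/(3*(10 - 4)))*L = ((7/3)*(-6 + 4)/6)*L = ((7/3)*(⅙)*(-2))*L = -7*L/9)
s(y) = -y*(3 + y)/2 (s(y) = -(y + y)*(y + 3)/4 = -2*y*(3 + y)/4 = -y*(3 + y)/2)
-34*(74 + s(T(0))) = -34*(74 - (-7/9*0)*(3 - 7/9*0)/2) = -34*(74 - ½*0*(3 + 0)) = -34*(74 - ½*0*3) = -34*(74 + 0) = -34*74 = -2516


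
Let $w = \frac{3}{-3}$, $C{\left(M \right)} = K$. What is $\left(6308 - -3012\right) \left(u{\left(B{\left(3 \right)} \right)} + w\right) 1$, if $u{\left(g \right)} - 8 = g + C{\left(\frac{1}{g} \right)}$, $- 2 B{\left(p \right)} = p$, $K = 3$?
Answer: $79220$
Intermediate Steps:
$C{\left(M \right)} = 3$
$B{\left(p \right)} = - \frac{p}{2}$
$u{\left(g \right)} = 11 + g$ ($u{\left(g \right)} = 8 + \left(g + 3\right) = 8 + \left(3 + g\right) = 11 + g$)
$w = -1$ ($w = 3 \left(- \frac{1}{3}\right) = -1$)
$\left(6308 - -3012\right) \left(u{\left(B{\left(3 \right)} \right)} + w\right) 1 = \left(6308 - -3012\right) \left(\left(11 - \frac{3}{2}\right) - 1\right) 1 = \left(6308 + 3012\right) \left(\left(11 - \frac{3}{2}\right) - 1\right) 1 = 9320 \left(\frac{19}{2} - 1\right) 1 = 9320 \cdot \frac{17}{2} \cdot 1 = 9320 \cdot \frac{17}{2} = 79220$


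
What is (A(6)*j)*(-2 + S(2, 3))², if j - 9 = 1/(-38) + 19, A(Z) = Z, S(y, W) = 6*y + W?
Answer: 538941/19 ≈ 28365.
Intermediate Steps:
S(y, W) = W + 6*y
j = 1063/38 (j = 9 + (1/(-38) + 19) = 9 + (-1/38 + 19) = 9 + 721/38 = 1063/38 ≈ 27.974)
(A(6)*j)*(-2 + S(2, 3))² = (6*(1063/38))*(-2 + (3 + 6*2))² = 3189*(-2 + (3 + 12))²/19 = 3189*(-2 + 15)²/19 = (3189/19)*13² = (3189/19)*169 = 538941/19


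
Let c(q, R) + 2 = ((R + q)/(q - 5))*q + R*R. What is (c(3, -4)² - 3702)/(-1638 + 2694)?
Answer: -13847/4224 ≈ -3.2782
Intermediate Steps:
c(q, R) = -2 + R² + q*(R + q)/(-5 + q) (c(q, R) = -2 + (((R + q)/(q - 5))*q + R*R) = -2 + (((R + q)/(-5 + q))*q + R²) = -2 + (q*(R + q)/(-5 + q) + R²) = -2 + (R² + q*(R + q)/(-5 + q)) = -2 + R² + q*(R + q)/(-5 + q))
(c(3, -4)² - 3702)/(-1638 + 2694) = (((10 + 3² - 5*(-4)² - 2*3 - 4*3 + 3*(-4)²)/(-5 + 3))² - 3702)/(-1638 + 2694) = (((10 + 9 - 5*16 - 6 - 12 + 3*16)/(-2))² - 3702)/1056 = ((-(10 + 9 - 80 - 6 - 12 + 48)/2)² - 3702)*(1/1056) = ((-½*(-31))² - 3702)*(1/1056) = ((31/2)² - 3702)*(1/1056) = (961/4 - 3702)*(1/1056) = -13847/4*1/1056 = -13847/4224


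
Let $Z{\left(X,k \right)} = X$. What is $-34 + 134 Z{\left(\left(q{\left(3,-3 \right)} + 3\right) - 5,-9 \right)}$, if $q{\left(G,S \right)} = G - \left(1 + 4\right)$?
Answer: $-570$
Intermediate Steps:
$q{\left(G,S \right)} = -5 + G$ ($q{\left(G,S \right)} = G - 5 = -5 + G$)
$-34 + 134 Z{\left(\left(q{\left(3,-3 \right)} + 3\right) - 5,-9 \right)} = -34 + 134 \left(\left(\left(-5 + 3\right) + 3\right) - 5\right) = -34 + 134 \left(\left(-2 + 3\right) - 5\right) = -34 + 134 \left(1 - 5\right) = -34 + 134 \left(-4\right) = -34 - 536 = -570$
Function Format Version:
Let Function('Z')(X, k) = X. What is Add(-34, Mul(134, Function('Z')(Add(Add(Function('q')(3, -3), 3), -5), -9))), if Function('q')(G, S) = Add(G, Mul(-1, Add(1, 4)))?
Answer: -570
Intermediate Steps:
Function('q')(G, S) = Add(-5, G) (Function('q')(G, S) = Add(G, Mul(-1, 5)) = Add(G, -5) = Add(-5, G))
Add(-34, Mul(134, Function('Z')(Add(Add(Function('q')(3, -3), 3), -5), -9))) = Add(-34, Mul(134, Add(Add(Add(-5, 3), 3), -5))) = Add(-34, Mul(134, Add(Add(-2, 3), -5))) = Add(-34, Mul(134, Add(1, -5))) = Add(-34, Mul(134, -4)) = Add(-34, -536) = -570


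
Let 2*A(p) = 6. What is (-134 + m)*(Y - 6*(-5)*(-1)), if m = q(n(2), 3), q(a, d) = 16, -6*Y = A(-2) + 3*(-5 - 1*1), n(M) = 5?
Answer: 3245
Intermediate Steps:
A(p) = 3 (A(p) = (1/2)*6 = 3)
Y = 5/2 (Y = -(3 + 3*(-5 - 1*1))/6 = -(3 + 3*(-5 - 1))/6 = -(3 + 3*(-6))/6 = -(3 - 18)/6 = -1/6*(-15) = 5/2 ≈ 2.5000)
m = 16
(-134 + m)*(Y - 6*(-5)*(-1)) = (-134 + 16)*(5/2 - 6*(-5)*(-1)) = -118*(5/2 + 30*(-1)) = -118*(5/2 - 30) = -118*(-55/2) = 3245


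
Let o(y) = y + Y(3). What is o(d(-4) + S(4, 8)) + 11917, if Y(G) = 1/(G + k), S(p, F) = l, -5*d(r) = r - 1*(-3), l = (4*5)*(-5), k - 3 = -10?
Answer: 236339/20 ≈ 11817.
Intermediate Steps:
k = -7 (k = 3 - 10 = -7)
l = -100 (l = 20*(-5) = -100)
d(r) = -⅗ - r/5 (d(r) = -(r - 1*(-3))/5 = -(r + 3)/5 = -(3 + r)/5 = -⅗ - r/5)
S(p, F) = -100
Y(G) = 1/(-7 + G) (Y(G) = 1/(G - 7) = 1/(-7 + G))
o(y) = -¼ + y (o(y) = y + 1/(-7 + 3) = y + 1/(-4) = y - ¼ = -¼ + y)
o(d(-4) + S(4, 8)) + 11917 = (-¼ + ((-⅗ - ⅕*(-4)) - 100)) + 11917 = (-¼ + ((-⅗ + ⅘) - 100)) + 11917 = (-¼ + (⅕ - 100)) + 11917 = (-¼ - 499/5) + 11917 = -2001/20 + 11917 = 236339/20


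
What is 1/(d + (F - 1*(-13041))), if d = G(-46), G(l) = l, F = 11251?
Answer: 1/24246 ≈ 4.1244e-5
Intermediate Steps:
d = -46
1/(d + (F - 1*(-13041))) = 1/(-46 + (11251 - 1*(-13041))) = 1/(-46 + (11251 + 13041)) = 1/(-46 + 24292) = 1/24246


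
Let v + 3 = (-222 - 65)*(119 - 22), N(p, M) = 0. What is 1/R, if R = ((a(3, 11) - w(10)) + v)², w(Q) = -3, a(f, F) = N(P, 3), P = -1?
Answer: 1/775009921 ≈ 1.2903e-9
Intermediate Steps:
a(f, F) = 0
v = -27842 (v = -3 + (-222 - 65)*(119 - 22) = -3 - 287*97 = -3 - 27839 = -27842)
R = 775009921 (R = ((0 - 1*(-3)) - 27842)² = ((0 + 3) - 27842)² = (3 - 27842)² = (-27839)² = 775009921)
1/R = 1/775009921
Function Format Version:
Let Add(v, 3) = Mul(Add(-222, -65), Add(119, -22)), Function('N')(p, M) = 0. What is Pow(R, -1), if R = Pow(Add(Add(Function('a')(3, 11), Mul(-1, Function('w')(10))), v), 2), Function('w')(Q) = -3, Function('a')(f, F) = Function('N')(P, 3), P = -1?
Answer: Rational(1, 775009921) ≈ 1.2903e-9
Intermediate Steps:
Function('a')(f, F) = 0
v = -27842 (v = Add(-3, Mul(Add(-222, -65), Add(119, -22))) = Add(-3, Mul(-287, 97)) = Add(-3, -27839) = -27842)
R = 775009921 (R = Pow(Add(Add(0, Mul(-1, -3)), -27842), 2) = Pow(Add(Add(0, 3), -27842), 2) = Pow(Add(3, -27842), 2) = Pow(-27839, 2) = 775009921)
Pow(R, -1) = Pow(775009921, -1) = Rational(1, 775009921)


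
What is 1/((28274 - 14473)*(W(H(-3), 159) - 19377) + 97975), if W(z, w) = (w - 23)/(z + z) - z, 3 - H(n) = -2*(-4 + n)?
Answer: -11/2939832569 ≈ -3.7417e-9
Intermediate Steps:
H(n) = -5 + 2*n (H(n) = 3 - (-2)*(-4 + n) = 3 - (8 - 2*n) = 3 + (-8 + 2*n) = -5 + 2*n)
W(z, w) = -z + (-23 + w)/(2*z) (W(z, w) = (-23 + w)/((2*z)) - z = (-23 + w)*(1/(2*z)) - z = (-23 + w)/(2*z) - z = -z + (-23 + w)/(2*z))
1/((28274 - 14473)*(W(H(-3), 159) - 19377) + 97975) = 1/((28274 - 14473)*((-23 + 159 - 2*(-5 + 2*(-3))²)/(2*(-5 + 2*(-3))) - 19377) + 97975) = 1/(13801*((-23 + 159 - 2*(-5 - 6)²)/(2*(-5 - 6)) - 19377) + 97975) = 1/(13801*((½)*(-23 + 159 - 2*(-11)²)/(-11) - 19377) + 97975) = 1/(13801*((½)*(-1/11)*(-23 + 159 - 2*121) - 19377) + 97975) = 1/(13801*((½)*(-1/11)*(-23 + 159 - 242) - 19377) + 97975) = 1/(13801*((½)*(-1/11)*(-106) - 19377) + 97975) = 1/(13801*(53/11 - 19377) + 97975) = 1/(13801*(-213094/11) + 97975) = 1/(-2940910294/11 + 97975) = 1/(-2939832569/11) = -11/2939832569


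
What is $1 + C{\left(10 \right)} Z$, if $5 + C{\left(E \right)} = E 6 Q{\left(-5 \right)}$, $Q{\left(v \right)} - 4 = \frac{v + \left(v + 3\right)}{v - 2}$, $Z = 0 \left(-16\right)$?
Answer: $1$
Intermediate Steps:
$Z = 0$
$Q{\left(v \right)} = 4 + \frac{3 + 2 v}{-2 + v}$ ($Q{\left(v \right)} = 4 + \frac{v + \left(v + 3\right)}{v - 2} = 4 + \frac{v + \left(3 + v\right)}{-2 + v} = 4 + \frac{3 + 2 v}{-2 + v}$)
$C{\left(E \right)} = -5 + 30 E$ ($C{\left(E \right)} = -5 + E 6 \frac{-5 + 6 \left(-5\right)}{-2 - 5} = -5 + 6 E \frac{-5 - 30}{-7} = -5 + 6 E \left(\left(- \frac{1}{7}\right) \left(-35\right)\right) = -5 + 6 E 5 = -5 + 30 E$)
$1 + C{\left(10 \right)} Z = 1 + \left(-5 + 30 \cdot 10\right) 0 = 1 + \left(-5 + 300\right) 0 = 1 + 295 \cdot 0 = 1 + 0 = 1$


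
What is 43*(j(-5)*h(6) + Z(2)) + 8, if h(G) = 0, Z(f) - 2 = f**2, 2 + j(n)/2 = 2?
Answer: 266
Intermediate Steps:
j(n) = 0 (j(n) = -4 + 2*2 = -4 + 4 = 0)
Z(f) = 2 + f**2
43*(j(-5)*h(6) + Z(2)) + 8 = 43*(0*0 + (2 + 2**2)) + 8 = 43*(0 + (2 + 4)) + 8 = 43*(0 + 6) + 8 = 43*6 + 8 = 258 + 8 = 266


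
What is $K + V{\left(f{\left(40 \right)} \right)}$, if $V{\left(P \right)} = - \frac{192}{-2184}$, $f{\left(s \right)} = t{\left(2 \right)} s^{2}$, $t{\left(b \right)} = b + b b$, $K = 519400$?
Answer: $\frac{47265408}{91} \approx 5.194 \cdot 10^{5}$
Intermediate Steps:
$t{\left(b \right)} = b + b^{2}$
$f{\left(s \right)} = 6 s^{2}$ ($f{\left(s \right)} = 2 \left(1 + 2\right) s^{2} = 2 \cdot 3 s^{2} = 6 s^{2}$)
$V{\left(P \right)} = \frac{8}{91}$ ($V{\left(P \right)} = \left(-192\right) \left(- \frac{1}{2184}\right) = \frac{8}{91}$)
$K + V{\left(f{\left(40 \right)} \right)} = 519400 + \frac{8}{91} = \frac{47265408}{91}$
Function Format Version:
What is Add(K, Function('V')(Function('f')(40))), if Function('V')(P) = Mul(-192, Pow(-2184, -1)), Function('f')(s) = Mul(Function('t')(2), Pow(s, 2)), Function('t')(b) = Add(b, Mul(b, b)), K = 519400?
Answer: Rational(47265408, 91) ≈ 5.1940e+5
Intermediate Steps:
Function('t')(b) = Add(b, Pow(b, 2))
Function('f')(s) = Mul(6, Pow(s, 2)) (Function('f')(s) = Mul(Mul(2, Add(1, 2)), Pow(s, 2)) = Mul(Mul(2, 3), Pow(s, 2)) = Mul(6, Pow(s, 2)))
Function('V')(P) = Rational(8, 91) (Function('V')(P) = Mul(-192, Rational(-1, 2184)) = Rational(8, 91))
Add(K, Function('V')(Function('f')(40))) = Add(519400, Rational(8, 91)) = Rational(47265408, 91)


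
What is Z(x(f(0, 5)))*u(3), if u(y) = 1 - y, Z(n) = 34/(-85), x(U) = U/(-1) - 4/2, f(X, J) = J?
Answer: ⅘ ≈ 0.80000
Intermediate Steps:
x(U) = -2 - U (x(U) = U*(-1) - 4*½ = -U - 2 = -2 - U)
Z(n) = -⅖ (Z(n) = 34*(-1/85) = -⅖)
Z(x(f(0, 5)))*u(3) = -2*(1 - 1*3)/5 = -2*(1 - 3)/5 = -⅖*(-2) = ⅘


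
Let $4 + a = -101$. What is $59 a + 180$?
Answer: $-6015$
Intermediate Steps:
$a = -105$ ($a = -4 - 101 = -105$)
$59 a + 180 = 59 \left(-105\right) + 180 = -6195 + 180 = -6015$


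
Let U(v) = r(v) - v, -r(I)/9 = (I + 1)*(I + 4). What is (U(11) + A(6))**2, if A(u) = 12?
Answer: 2621161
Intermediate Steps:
r(I) = -9*(1 + I)*(4 + I) (r(I) = -9*(I + 1)*(I + 4) = -9*(1 + I)*(4 + I))
U(v) = -36 - 46*v - 9*v**2 (U(v) = (-36 - 45*v - 9*v**2) - v = -36 - 46*v - 9*v**2)
(U(11) + A(6))**2 = ((-36 - 46*11 - 9*11**2) + 12)**2 = ((-36 - 506 - 9*121) + 12)**2 = ((-36 - 506 - 1089) + 12)**2 = (-1631 + 12)**2 = (-1619)**2 = 2621161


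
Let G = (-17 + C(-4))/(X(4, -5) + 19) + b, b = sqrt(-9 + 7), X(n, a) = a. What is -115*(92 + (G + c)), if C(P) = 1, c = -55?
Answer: -28865/7 - 115*I*sqrt(2) ≈ -4123.6 - 162.63*I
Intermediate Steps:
b = I*sqrt(2) (b = sqrt(-2) = I*sqrt(2) ≈ 1.4142*I)
G = -8/7 + I*sqrt(2) (G = (-17 + 1)/(-5 + 19) + I*sqrt(2) = -16/14 + I*sqrt(2) = -16*1/14 + I*sqrt(2) = -8/7 + I*sqrt(2) ≈ -1.1429 + 1.4142*I)
-115*(92 + (G + c)) = -115*(92 + ((-8/7 + I*sqrt(2)) - 55)) = -115*(92 + (-393/7 + I*sqrt(2))) = -115*(251/7 + I*sqrt(2)) = -28865/7 - 115*I*sqrt(2)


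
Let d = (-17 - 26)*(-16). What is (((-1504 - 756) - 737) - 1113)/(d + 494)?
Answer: -685/197 ≈ -3.4772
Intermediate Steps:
d = 688 (d = -43*(-16) = 688)
(((-1504 - 756) - 737) - 1113)/(d + 494) = (((-1504 - 756) - 737) - 1113)/(688 + 494) = ((-2260 - 737) - 1113)/1182 = (-2997 - 1113)*(1/1182) = -4110*1/1182 = -685/197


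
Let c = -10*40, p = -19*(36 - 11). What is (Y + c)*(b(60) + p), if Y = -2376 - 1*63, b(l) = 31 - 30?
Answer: 1345686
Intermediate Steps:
b(l) = 1
Y = -2439 (Y = -2376 - 63 = -2439)
p = -475 (p = -19*25 = -475)
c = -400
(Y + c)*(b(60) + p) = (-2439 - 400)*(1 - 475) = -2839*(-474) = 1345686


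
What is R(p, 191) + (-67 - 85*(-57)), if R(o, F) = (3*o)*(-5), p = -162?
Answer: 7208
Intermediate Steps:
R(o, F) = -15*o
R(p, 191) + (-67 - 85*(-57)) = -15*(-162) + (-67 - 85*(-57)) = 2430 + (-67 + 4845) = 2430 + 4778 = 7208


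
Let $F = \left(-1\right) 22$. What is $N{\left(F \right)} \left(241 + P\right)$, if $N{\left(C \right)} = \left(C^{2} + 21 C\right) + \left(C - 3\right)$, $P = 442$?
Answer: $-2049$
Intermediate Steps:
$F = -22$
$N{\left(C \right)} = -3 + C^{2} + 22 C$ ($N{\left(C \right)} = \left(C^{2} + 21 C\right) + \left(C - 3\right) = \left(C^{2} + 21 C\right) + \left(-3 + C\right) = -3 + C^{2} + 22 C$)
$N{\left(F \right)} \left(241 + P\right) = \left(-3 + \left(-22\right)^{2} + 22 \left(-22\right)\right) \left(241 + 442\right) = \left(-3 + 484 - 484\right) 683 = \left(-3\right) 683 = -2049$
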